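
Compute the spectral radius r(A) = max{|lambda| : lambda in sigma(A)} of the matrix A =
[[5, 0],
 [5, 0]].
r(A) = 5

The eigenvalues of A are the roots of its characteristic polynomial. With M = A (coefficients from the trace and determinant):
  p(λ) = det(λ I - M) = λ^2 - 5λ.
For λ^2 - 5λ the discriminant is 25. It is a perfect square (5^2), so the roots are rational: λ = (5 ± 5)/2 = 5, 0.
Thus the eigenvalues (to 4 decimals) are 5 (modulus 5); 0 (modulus 0). The spectral radius is the largest modulus: r(A) = 5. (Cross-check: r(A) ≤ ||A||_2 ≈ 7.0711; equality holds whenever A is normal, though it can also hold for some non-normal A.)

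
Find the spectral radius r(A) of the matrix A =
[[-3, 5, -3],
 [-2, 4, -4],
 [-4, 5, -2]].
r(A) = sqrt(6) ≈ 2.4495

The eigenvalues of A are the roots of its characteristic polynomial. With M = A (coefficients from the trace, the sum of principal 2x2 minors, and det A):
  p(λ) = det(λ I - M) = λ^3 + λ^2 + 4λ - 6.
By the rational root theorem any rational root is an integer divisor of 6. Testing λ = 1: p(1) = 1 + 1 + 4 - 6 = 0, so λ = 1 is a root. Dividing out (λ - 1) leaves p(λ) = (λ - 1)(λ^2 + 2λ + 6). For λ^2 + 2λ + 6 the discriminant is -20. It is negative, so the roots are the complex-conjugate pair λ = -1 ± (sqrt(20)/2) i ≈ -1 ± 2.2361i. For a conjugate pair the product of the roots equals the constant term, so |λ|^2 = 6 and |λ| = sqrt(6) ≈ 2.4495.
Thus the eigenvalues (to 4 decimals) are -1 ± 2.2361i (modulus 2.4495); 1 (modulus 1). The spectral radius is the largest modulus: r(A) = sqrt(6) ≈ 2.4495. (Cross-check: r(A) ≤ ||A||_2 ≈ 10.9411; equality holds whenever A is normal, though it can also hold for some non-normal A.)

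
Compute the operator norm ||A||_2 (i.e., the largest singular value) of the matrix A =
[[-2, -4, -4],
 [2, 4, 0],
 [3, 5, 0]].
||A||_2 ≈ 8.8864 (= sqrt(largest eigenvalue of A^T A))

||A||_2 = sigma_max(A) = sqrt(lambda_max(A^T A)). Form the symmetric matrix M = A^T A =
[[17, 31, 8],
 [31, 57, 16],
 [8, 16, 16]].
Its characteristic polynomial (trace, sum of principal 2x2 minors, determinant of M give the coefficients) is
  p(λ) = det(λ I - M) = λ^3 - 90λ^2 + 872λ - 64.
No integer candidate from the rational root theorem (±divisors of 64) is a root, so the roots are irrational. The cubic discriminant is Δ = 3410565376 > 0, so there are three distinct real roots. p(0) = -64 and p(1) = 719 have opposite signs, so a root lies in (0, 1); Newton's method refines it to λ ≈ 0.074. p(10) = 656 and p(11) = -31 have opposite signs, so a root lies in (10, 11); Newton's method refines it to λ ≈ 10.9583. p(78) = -5056 and p(79) = 173 have opposite signs, so a root lies in (78, 79); Newton's method refines it to λ ≈ 78.9678. Check (Vieta): the three roots sum to 90, matching tr M = 90.
So the eigenvalues of A^T A are ≈ 0.074, 10.9583, 78.9678 (all ≥ 0, as they must be for A^T A). The largest is λ_max ≈ 78.9678, hence ||A||_2 = sqrt(λ_max) ≈ 8.8864.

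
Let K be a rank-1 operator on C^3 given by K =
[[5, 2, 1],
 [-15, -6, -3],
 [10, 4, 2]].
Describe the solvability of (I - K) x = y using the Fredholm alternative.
(I - K) is singular (det(I - K) = 0, i.e. 1 ∈ sigma(K)). (I - K) x = y is solvable iff y ⊥ ker((I - K)^*) = span{(5, 2, 1)}, i.e. iff 5y_1 + 2y_2 + y_3 = 0. When solvable, the solutions are x = y + c·(1, -3, 2), c arbitrary (ker(I - K) = span{(1, -3, 2)}, dimension 1).

K has rank 1, so it is an outer product K = u v^T: every row of K is a multiple of one row vector. Reading off the entries, u = (1, -3, 2) and v = (5, 2, 1) (row i of K equals u_i·v^T). A rank-one matrix u v^T satisfies K u = u (v·u) and kills the (2)-dimensional subspace v^⊥, so its characteristic polynomial is lambda^2 (lambda - v·u) with v·u = tr K = 1. Hence the eigenvalues of I - K are 1 (multiplicity 2) and 1 - (1) = 0, so det(I - K) = 0. (Direct check: I - K =
[[-4, -2, -1],
 [15, 7, 3],
 [-10, -4, -1]]
has determinant 0.) So 1 is an eigenvalue of K and (I - K) is not invertible. The finite-dimensional Fredholm alternative says: either (I - K) is invertible, or ker(I - K) ≠ {0} and then range(I - K) = ker((I - K)^*)^⊥, with dim ker(I - K) = dim ker((I - K)^*). We are in the second case, so we need both kernels. Kernel of I - K: (I - K) u = u - u (v·u) = u - u = 0, so ker(I - K) = span{u} = span{(1, -3, 2)} (it is exactly 1-dimensional because rank(I - K) = 2). Kernel of the adjoint: K is real, so (I - K)^* = I - K^T = I - v u^T, and (I - v u^T) v = v - v (u·v) = 0; hence ker((I - K)^*) = span{v} = span{(5, 2, 1)}. Therefore (I - K) x = y is solvable iff <y, v> = 0, i.e. iff 5y_1 + 2y_2 + y_3 = 0. When this holds, K y = u (v·y) = 0, so (I - K) y = y and x = y is a particular solution; the full solution set is the line x = y + c·u = y + c·(1, -3, 2), c ∈ C.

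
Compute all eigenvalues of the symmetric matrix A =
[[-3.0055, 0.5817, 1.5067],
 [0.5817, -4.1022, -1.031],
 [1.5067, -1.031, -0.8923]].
sigma(A) ≈ {-5, -3, 0}

A is real symmetric, so its spectrum consists of real eigenvalues. Expanding the characteristic polynomial of the displayed matrix gives
  det(λ I - A) = p(λ) = λ^3 + (8)λ^2 + (15)λ + (0).
Solving p(λ) = 0 yields eigenvalues ≈ -5, -3, 0. (A is shown rounded to 4 decimals, so these recover the underlying integer eigenvalues to within that precision.)
Verification: the trace of A = -8 equals the sum of eigenvalues -8, and det(A) ≈ 0.0007 matches the eigenvalue product 0.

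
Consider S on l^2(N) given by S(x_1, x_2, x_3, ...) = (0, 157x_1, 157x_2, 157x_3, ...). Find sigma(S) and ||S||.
sigma(S) = closed disk {z in C : |z| ≤ 157}; ||S|| = 157

Note S = 157·U where U is the unit right shift (U x)_k = x_{k-1} (with x_0 := 0); so ||S|| = 157||U|| and sigma(S) = 157·sigma(U). ||S x||^2 = sum_{k≥1} |157x_k|^2 = 24649||x||^2, so ||S|| = 157 and sigma(S) ⊂ {|z| ≤ 157}. For any |lambda| < 157, the equation (S - lambda I) x = 0 forces x_1 = 0, then 157x_k = lambda x_{k+1} ⇒ x = 0, so S has no eigenvalues. But (S - lambda I) is not surjective for |lambda| < 157: solving (S - lambda I) x = e_1 would require x_n proportional to (lambda/157)^(-n), which is not in l^2. So every |lambda| < 157 lies in the residual spectrum. The boundary |lambda| = 157 is in the approximate point spectrum (the spectrum is closed). Hence sigma(S) is the closed disk of radius 157.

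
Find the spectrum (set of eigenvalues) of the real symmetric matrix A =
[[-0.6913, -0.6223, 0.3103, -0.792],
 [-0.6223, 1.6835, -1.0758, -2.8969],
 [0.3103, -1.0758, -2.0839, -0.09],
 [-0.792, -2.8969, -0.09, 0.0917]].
sigma(A) ≈ {-3, -2, 0, 4}

A is real symmetric, so its spectrum consists of real eigenvalues. Expanding the characteristic polynomial of the displayed matrix gives
  det(λ I - A) = p(λ) = λ^4 + (1)λ^3 + (-14)λ^2 + (-24)λ + (0).
Solving p(λ) = 0 yields eigenvalues ≈ -3, -2, 0, 4. (A is shown rounded to 4 decimals, so these recover the underlying integer eigenvalues to within that precision.)
Verification: the trace of A = -1 equals the sum of eigenvalues -1, and det(A) ≈ 0.0006 matches the eigenvalue product 0.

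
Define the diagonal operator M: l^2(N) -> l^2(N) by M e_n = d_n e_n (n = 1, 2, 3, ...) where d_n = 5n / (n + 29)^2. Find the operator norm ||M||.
||M|| = 5/116 (attained at n = 29)

For M diagonal, ||M|| = sup_n |d_n|. Treat f(x) = 5x / (x + 29)^2 for real x > 0. By the quotient rule, f'(x) = 5(29 - x)/(x + 29)^3, which is positive for x < 29 and negative for x > 29. So f has a unique maximum at x = 29, and since 29 is a positive integer, the supremum over n ≥ 1 is attained at n = 29: d_29 = 5·29/(29 + 29)^2 = 5·29/3364 = 5/116. Hence ||M|| = 5/116.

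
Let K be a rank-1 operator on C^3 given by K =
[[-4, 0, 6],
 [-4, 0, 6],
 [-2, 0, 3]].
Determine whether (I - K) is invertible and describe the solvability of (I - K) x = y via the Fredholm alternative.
(I - K) is invertible (det(I - K) = 2 ≠ 0), so for every y in C^3 the equation (I - K) x = y has a unique solution.

K has rank 1, so it is an outer product K = u v^T: every row of K is a multiple of one row vector. Reading off the entries, u = (-2, -2, -1) and v = (2, 0, -3) (row i of K equals u_i·v^T). A rank-one matrix u v^T satisfies K u = u (v·u) and kills the (2)-dimensional subspace v^⊥, so its characteristic polynomial is lambda^2 (lambda - v·u) with v·u = tr K = -1. Hence the eigenvalues of I - K are 1 (multiplicity 2) and 1 - (-1) = 2, so det(I - K) = 2. (Direct check: I - K =
[[5, 0, -6],
 [4, 1, -6],
 [2, 0, -2]]
has determinant 2.) The finite-dimensional Fredholm alternative says: either (I - K) is invertible, or ker(I - K) ≠ {0} and then range(I - K) = ker((I - K)^*)^⊥, with dim ker(I - K) = dim ker((I - K)^*). Since det(I - K) ≠ 0, 1 is not an eigenvalue of K and ker(I - K) = {0}, so we are in the first case: for every y there is a unique x = (I - K)^(-1) y. Explicitly, by the Sherman–Morrison formula, (I - u v^T)^(-1) = I + u v^T/(1 - v·u), i.e. (I - K)^(-1) = I + K/(2).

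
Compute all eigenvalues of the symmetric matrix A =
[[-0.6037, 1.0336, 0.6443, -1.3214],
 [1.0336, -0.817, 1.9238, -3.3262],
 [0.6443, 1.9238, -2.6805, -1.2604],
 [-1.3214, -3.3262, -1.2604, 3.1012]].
sigma(A) ≈ {-4, -2, -1, 6}

A is real symmetric, so its spectrum consists of real eigenvalues. Expanding the characteristic polynomial of the displayed matrix gives
  det(λ I - A) = p(λ) = λ^4 + (1)λ^3 + (-28)λ^2 + (-76)λ + (-48).
Solving p(λ) = 0 yields eigenvalues ≈ -4, -2, -1, 6. (A is shown rounded to 4 decimals, so these recover the underlying integer eigenvalues to within that precision.)
Verification: the trace of A = -1 equals the sum of eigenvalues -1, and det(A) ≈ -47.9998 matches the eigenvalue product -48.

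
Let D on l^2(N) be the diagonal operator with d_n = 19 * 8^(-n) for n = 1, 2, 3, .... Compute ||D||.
||D|| = 19/8 (attained at n = 1)

For D diagonal, ||D|| = sup_n |d_n|. The sequence d_n = 19 * 8^(-n) is positive and strictly decreasing (ratio 8^(-1) < 1), so the supremum is d_1 = 19/8. Hence ||D|| = 19/8.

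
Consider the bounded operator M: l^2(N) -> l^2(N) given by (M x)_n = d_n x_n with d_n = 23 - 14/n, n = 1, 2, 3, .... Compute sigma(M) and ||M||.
sigma(M) = {23 - 14/n : n ≥ 1} ∪ {23}; ||M|| = 23

A bounded diagonal operator on l^2 with diagonal entries d_n has spectrum equal to the closure of {d_n : n ≥ 1}: every d_n is an eigenvalue (with eigenvector e_n), so {d_n} ⊂ sigma(M); the spectrum is closed, so its closure is too; and for lambda not in the closure, (M - lambda I) has bounded inverse (the diagonal entries 1/(d_n - lambda) are bounded). For our sequence d_n = 23 - 14/n, n = 1, 2, 3, ...:
  - {d_n} = {23 - 14/n : n ≥ 1}; the only limit point is 23
  - closure = {23 - 14/n : n ≥ 1} ∪ {23}
For the norm: a diagonal operator has ||M|| = sup_n |d_n|. Here d_n = 23 - 14/n increases monotonically from d_1 = 9 toward 23, with all terms in [9, 23); so sup_n |d_n| = 23 (the supremum is the limit, not attained). So ||M|| = 23.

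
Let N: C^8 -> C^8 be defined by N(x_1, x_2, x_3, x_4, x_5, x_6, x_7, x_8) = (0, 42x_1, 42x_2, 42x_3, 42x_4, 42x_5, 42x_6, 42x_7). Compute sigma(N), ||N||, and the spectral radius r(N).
sigma(N) = {0}; ||N|| = 42; r(N) = 0. (N is nilpotent with N^8 = 0.)

On C^8, N is a strictly lower-triangular matrix with 42 on the subdiagonal and zeros elsewhere, so its characteristic polynomial is lambda^8 and every eigenvalue is 0: sigma(N) = {0}. For the operator norm, N e_i = 42e_{i+1} for i = 1, ..., 7 and N e_8 = 0, so the singular values of N are 42 (with multiplicity 7) and 0; hence ||N|| = 42. The spectral radius r(N) = max|lambda| = 0. Note ||N|| > r(N) — characteristic of non-normal nilpotent operators. Indeed N^8 = 0.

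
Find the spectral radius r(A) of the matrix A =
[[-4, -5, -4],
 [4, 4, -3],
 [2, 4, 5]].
r(A) = sqrt(30) ≈ 5.4772

The eigenvalues of A are the roots of its characteristic polynomial. With M = A (coefficients from the trace, the sum of principal 2x2 minors, and det A):
  p(λ) = det(λ I - M) = λ^3 - 5λ^2 + 24λ + 30.
By the rational root theorem any rational root is an integer divisor of 30. Testing λ = -1: p(-1) = -1 - 5 - 24 + 30 = 0, so λ = -1 is a root. Dividing out (λ + 1) leaves p(λ) = (λ + 1)(λ^2 - 6λ + 30). For λ^2 - 6λ + 30 the discriminant is -84. It is negative, so the roots are the complex-conjugate pair λ = 3 ± (sqrt(84)/2) i ≈ 3 ± 4.5826i. For a conjugate pair the product of the roots equals the constant term, so |λ|^2 = 30 and |λ| = sqrt(30) ≈ 5.4772.
Thus the eigenvalues (to 4 decimals) are 3 ± 4.5826i (modulus 5.4772); -1 (modulus 1). The spectral radius is the largest modulus: r(A) = sqrt(30) ≈ 5.4772. (Cross-check: r(A) ≤ ||A||_2 ≈ 10.3938; equality holds whenever A is normal, though it can also hold for some non-normal A.)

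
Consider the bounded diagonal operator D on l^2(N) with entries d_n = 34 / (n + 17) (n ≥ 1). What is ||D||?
||D|| = 17/9 (attained at n = 1)

For D diagonal, ||D|| = sup_n |d_n| = sup_n 34/(n + 17). This is positive and strictly decreasing in n, so the supremum is attained at n = 1: d_1 = 34/(1 + 17) = 17/9. Hence ||D|| = 17/9.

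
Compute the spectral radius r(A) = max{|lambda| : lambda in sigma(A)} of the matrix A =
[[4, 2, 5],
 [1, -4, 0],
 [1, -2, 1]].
r(A) ≈ 5.1582

The eigenvalues of A are the roots of its characteristic polynomial. With M = A (coefficients from the trace, the sum of principal 2x2 minors, and det A):
  p(λ) = det(λ I - M) = λ^3 - λ^2 - 23λ + 8.
No integer candidate from the rational root theorem (±divisors of 8) is a root, so the roots are irrational. The cubic discriminant is Δ = 50813 > 0, so there are three distinct real roots. p(-5) = -27 and p(-4) = 20 have opposite signs, so a root lies in (-5, -4); Newton's method refines it to λ ≈ -4.5027. p(0) = 8 and p(1) = -15 have opposite signs, so a root lies in (0, 1); Newton's method refines it to λ ≈ 0.3444. p(5) = -7 and p(6) = 50 have opposite signs, so a root lies in (5, 6); Newton's method refines it to λ ≈ 5.1582. Check (Vieta): the three roots sum to 1, matching tr M = 1.
Thus the eigenvalues (to 4 decimals) are -4.5027 (modulus 4.5027); 0.3444 (modulus 0.3444); 5.1582 (modulus 5.1582). The spectral radius is the largest modulus: r(A) ≈ 5.1582. (Cross-check: r(A) ≤ ||A||_2 ≈ 6.7774; equality holds whenever A is normal, though it can also hold for some non-normal A.)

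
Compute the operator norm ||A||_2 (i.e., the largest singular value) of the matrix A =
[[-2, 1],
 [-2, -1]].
||A||_2 = sqrt(8) ≈ 2.8284 (= sqrt(largest eigenvalue of A^T A))

||A||_2 = sigma_max(A) = sqrt(lambda_max(A^T A)). Form the symmetric matrix M = A^T A =
[[8, 0],
 [0, 2]].
Its characteristic polynomial (trace, determinant of M give the coefficients) is
  p(λ) = det(λ I - M) = λ^2 - 10λ + 16.
For λ^2 - 10λ + 16 the discriminant is 36. It is a perfect square (6^2), so the roots are rational: λ = (10 ± 6)/2 = 8, 2.
So the eigenvalues of A^T A are ≈ 2, 8 (all ≥ 0, as they must be for A^T A). The largest is λ_max = 8, hence ||A||_2 = sqrt(λ_max) = sqrt(8) ≈ 2.8284.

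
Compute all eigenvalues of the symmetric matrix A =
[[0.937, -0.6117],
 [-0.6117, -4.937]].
sigma(A) ≈ {-5, 1}

A is real symmetric, so its spectrum consists of real eigenvalues. Expanding the characteristic polynomial of the displayed matrix gives
  det(λ I - A) = p(λ) = λ^2 + (4)λ + (-5).
Solving p(λ) = 0 yields eigenvalues ≈ -5, 1. (A is shown rounded to 4 decimals, so these recover the underlying integer eigenvalues to within that precision.)
Verification: the trace of A = -4 equals the sum of eigenvalues -4, and det(A) ≈ -5.0001 matches the eigenvalue product -5.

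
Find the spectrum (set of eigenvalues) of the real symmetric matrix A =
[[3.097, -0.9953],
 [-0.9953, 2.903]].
sigma(A) ≈ {2, 4}

A is real symmetric, so its spectrum consists of real eigenvalues. Expanding the characteristic polynomial of the displayed matrix gives
  det(λ I - A) = p(λ) = λ^2 + (-6)λ + (8).
Solving p(λ) = 0 yields eigenvalues ≈ 2, 4. (A is shown rounded to 4 decimals, so these recover the underlying integer eigenvalues to within that precision.)
Verification: the trace of A = 6 equals the sum of eigenvalues 6, and det(A) ≈ 8.0000 matches the eigenvalue product 8.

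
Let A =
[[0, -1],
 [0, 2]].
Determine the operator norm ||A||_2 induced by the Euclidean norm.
||A||_2 = sqrt(5) ≈ 2.2361 (= sqrt(largest eigenvalue of A^T A))

||A||_2 = sigma_max(A) = sqrt(lambda_max(A^T A)). Form the symmetric matrix M = A^T A =
[[0, 0],
 [0, 5]].
Its characteristic polynomial (trace, determinant of M give the coefficients) is
  p(λ) = det(λ I - M) = λ^2 - 5λ.
For λ^2 - 5λ the discriminant is 25. It is a perfect square (5^2), so the roots are rational: λ = (5 ± 5)/2 = 5, 0.
So the eigenvalues of A^T A are ≈ 0, 5 (all ≥ 0, as they must be for A^T A). The largest is λ_max = 5, hence ||A||_2 = sqrt(λ_max) = sqrt(5) ≈ 2.2361.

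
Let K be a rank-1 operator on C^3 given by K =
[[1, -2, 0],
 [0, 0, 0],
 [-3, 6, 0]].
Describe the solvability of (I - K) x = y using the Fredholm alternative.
(I - K) is singular (det(I - K) = 0, i.e. 1 ∈ sigma(K)). (I - K) x = y is solvable iff y ⊥ ker((I - K)^*) = span{(1, -2, 0)}, i.e. iff y_1 - 2y_2 = 0. When solvable, the solutions are x = y + c·(1, 0, -3), c arbitrary (ker(I - K) = span{(1, 0, -3)}, dimension 1).

K has rank 1, so it is an outer product K = u v^T: every row of K is a multiple of one row vector. Reading off the entries, u = (1, 0, -3) and v = (1, -2, 0) (row i of K equals u_i·v^T). A rank-one matrix u v^T satisfies K u = u (v·u) and kills the (2)-dimensional subspace v^⊥, so its characteristic polynomial is lambda^2 (lambda - v·u) with v·u = tr K = 1. Hence the eigenvalues of I - K are 1 (multiplicity 2) and 1 - (1) = 0, so det(I - K) = 0. (Direct check: I - K =
[[0, 2, 0],
 [0, 1, 0],
 [3, -6, 1]]
has determinant 0.) So 1 is an eigenvalue of K and (I - K) is not invertible. The finite-dimensional Fredholm alternative says: either (I - K) is invertible, or ker(I - K) ≠ {0} and then range(I - K) = ker((I - K)^*)^⊥, with dim ker(I - K) = dim ker((I - K)^*). We are in the second case, so we need both kernels. Kernel of I - K: (I - K) u = u - u (v·u) = u - u = 0, so ker(I - K) = span{u} = span{(1, 0, -3)} (it is exactly 1-dimensional because rank(I - K) = 2). Kernel of the adjoint: K is real, so (I - K)^* = I - K^T = I - v u^T, and (I - v u^T) v = v - v (u·v) = 0; hence ker((I - K)^*) = span{v} = span{(1, -2, 0)}. Therefore (I - K) x = y is solvable iff <y, v> = 0, i.e. iff y_1 - 2y_2 = 0. When this holds, K y = u (v·y) = 0, so (I - K) y = y and x = y is a particular solution; the full solution set is the line x = y + c·u = y + c·(1, 0, -3), c ∈ C.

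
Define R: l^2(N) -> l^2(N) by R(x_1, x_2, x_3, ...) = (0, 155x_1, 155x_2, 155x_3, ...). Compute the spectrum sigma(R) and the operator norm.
sigma(R) = closed disk {z in C : |z| ≤ 155}; ||R|| = 155

Note R = 155·U where U is the unit right shift (U x)_k = x_{k-1} (with x_0 := 0); so ||R|| = 155||U|| and sigma(R) = 155·sigma(U). ||R x||^2 = sum_{k≥1} |155x_k|^2 = 24025||x||^2, so ||R|| = 155 and sigma(R) ⊂ {|z| ≤ 155}. For any |lambda| < 155, the equation (R - lambda I) x = 0 forces x_1 = 0, then 155x_k = lambda x_{k+1} ⇒ x = 0, so R has no eigenvalues. But (R - lambda I) is not surjective for |lambda| < 155: solving (R - lambda I) x = e_1 would require x_n proportional to (lambda/155)^(-n), which is not in l^2. So every |lambda| < 155 lies in the residual spectrum. The boundary |lambda| = 155 is in the approximate point spectrum (the spectrum is closed). Hence sigma(R) is the closed disk of radius 155.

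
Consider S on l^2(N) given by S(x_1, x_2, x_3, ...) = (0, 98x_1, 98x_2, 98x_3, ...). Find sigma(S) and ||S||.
sigma(S) = closed disk {z in C : |z| ≤ 98}; ||S|| = 98

Note S = 98·U where U is the unit right shift (U x)_k = x_{k-1} (with x_0 := 0); so ||S|| = 98||U|| and sigma(S) = 98·sigma(U). ||S x||^2 = sum_{k≥1} |98x_k|^2 = 9604||x||^2, so ||S|| = 98 and sigma(S) ⊂ {|z| ≤ 98}. For any |lambda| < 98, the equation (S - lambda I) x = 0 forces x_1 = 0, then 98x_k = lambda x_{k+1} ⇒ x = 0, so S has no eigenvalues. But (S - lambda I) is not surjective for |lambda| < 98: solving (S - lambda I) x = e_1 would require x_n proportional to (lambda/98)^(-n), which is not in l^2. So every |lambda| < 98 lies in the residual spectrum. The boundary |lambda| = 98 is in the approximate point spectrum (the spectrum is closed). Hence sigma(S) is the closed disk of radius 98.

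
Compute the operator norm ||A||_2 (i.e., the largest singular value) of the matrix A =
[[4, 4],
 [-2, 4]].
||A||_2 = 6 (= sqrt(largest eigenvalue of A^T A))

||A||_2 = sigma_max(A) = sqrt(lambda_max(A^T A)). Form the symmetric matrix M = A^T A =
[[20, 8],
 [8, 32]].
Its characteristic polynomial (trace, determinant of M give the coefficients) is
  p(λ) = det(λ I - M) = λ^2 - 52λ + 576.
For λ^2 - 52λ + 576 the discriminant is 400. It is a perfect square (20^2), so the roots are rational: λ = (52 ± 20)/2 = 36, 16.
So the eigenvalues of A^T A are ≈ 16, 36 (all ≥ 0, as they must be for A^T A). The largest is λ_max = 36, hence ||A||_2 = sqrt(λ_max) = 6.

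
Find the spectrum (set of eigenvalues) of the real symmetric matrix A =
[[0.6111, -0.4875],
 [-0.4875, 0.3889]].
sigma(A) ≈ {0, 1}

A is real symmetric, so its spectrum consists of real eigenvalues. Expanding the characteristic polynomial of the displayed matrix gives
  det(λ I - A) = p(λ) = λ^2 + (-1)λ + (0).
Solving p(λ) = 0 yields eigenvalues ≈ 0, 1. (A is shown rounded to 4 decimals, so these recover the underlying integer eigenvalues to within that precision.)
Verification: the trace of A = 1 equals the sum of eigenvalues 1, and det(A) ≈ 0.0000 matches the eigenvalue product 0.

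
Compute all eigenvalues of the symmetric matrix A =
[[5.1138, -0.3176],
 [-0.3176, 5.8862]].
sigma(A) ≈ {5, 6}

A is real symmetric, so its spectrum consists of real eigenvalues. Expanding the characteristic polynomial of the displayed matrix gives
  det(λ I - A) = p(λ) = λ^2 + (-11)λ + (30).
Solving p(λ) = 0 yields eigenvalues ≈ 5, 6. (A is shown rounded to 4 decimals, so these recover the underlying integer eigenvalues to within that precision.)
Verification: the trace of A = 11 equals the sum of eigenvalues 11, and det(A) ≈ 30.0000 matches the eigenvalue product 30.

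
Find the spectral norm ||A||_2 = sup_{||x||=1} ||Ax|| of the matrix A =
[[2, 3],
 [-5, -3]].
||A||_2 = sqrt((47 + sqrt(1885))/2) ≈ 6.7237 (= sqrt(largest eigenvalue of A^T A))

||A||_2 = sigma_max(A) = sqrt(lambda_max(A^T A)). Form the symmetric matrix M = A^T A =
[[29, 21],
 [21, 18]].
Its characteristic polynomial (trace, determinant of M give the coefficients) is
  p(λ) = det(λ I - M) = λ^2 - 47λ + 81.
For λ^2 - 47λ + 81 the discriminant is 1885. It is nonnegative but not a perfect square, so the roots are real and irrational: λ = (47 ± sqrt(1885))/2 ≈ 45.2083, 1.7917.
So the eigenvalues of A^T A are ≈ 1.7917, 45.2083 (all ≥ 0, as they must be for A^T A). The largest is λ_max = (47 + sqrt(1885))/2 ≈ 45.2083, hence ||A||_2 = sqrt(λ_max) = sqrt((47 + sqrt(1885))/2) ≈ 6.7237.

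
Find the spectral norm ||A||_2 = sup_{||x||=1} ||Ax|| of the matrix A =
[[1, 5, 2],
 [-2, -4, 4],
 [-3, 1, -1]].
||A||_2 ≈ 6.8836 (= sqrt(largest eigenvalue of A^T A))

||A||_2 = sigma_max(A) = sqrt(lambda_max(A^T A)). Form the symmetric matrix M = A^T A =
[[14, 10, -3],
 [10, 42, -7],
 [-3, -7, 21]].
Its characteristic polynomial (trace, sum of principal 2x2 minors, determinant of M give the coefficients) is
  p(λ) = det(λ I - M) = λ^3 - 77λ^2 + 1606λ - 9604.
No integer candidate from the rational root theorem (±divisors of 9604) is a root, so the roots are irrational. The cubic discriminant is Δ = 72409684 > 0, so there are three distinct real roots. p(10) = -244 and p(11) = 76 have opposite signs, so a root lies in (10, 11); Newton's method refines it to λ ≈ 10.7349. p(18) = 188 and p(19) = -28 have opposite signs, so a root lies in (18, 19); Newton's method refines it to λ ≈ 18.8806. p(47) = -392 and p(48) = 668 have opposite signs, so a root lies in (47, 48); Newton's method refines it to λ ≈ 47.3844. Check (Vieta): the three roots sum to 77, matching tr M = 77.
So the eigenvalues of A^T A are ≈ 10.7349, 18.8806, 47.3844 (all ≥ 0, as they must be for A^T A). The largest is λ_max ≈ 47.3844, hence ||A||_2 = sqrt(λ_max) ≈ 6.8836.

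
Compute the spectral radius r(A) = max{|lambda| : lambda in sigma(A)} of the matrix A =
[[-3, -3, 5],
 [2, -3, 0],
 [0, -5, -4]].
r(A) ≈ 6.6186

The eigenvalues of A are the roots of its characteristic polynomial. With M = A (coefficients from the trace, the sum of principal 2x2 minors, and det A):
  p(λ) = det(λ I - M) = λ^3 + 10λ^2 + 39λ + 110.
No integer candidate from the rational root theorem (±divisors of 110) is a root, so the roots are irrational. The cubic discriminant is Δ = -79676 < 0, so there is one real root and a complex-conjugate pair. p(-7) = -16 and p(-6) = 20 have opposite signs, so a root lies in (-7, -6); Newton's method refines it to λ ≈ -6.6186. Dividing out (λ - (-6.6186)) leaves approximately λ^2 + 3.3814λ + 16.6198. For λ^2 + 3.3814λ + 16.6198 the discriminant is -55.0455. It is negative, so the remaining roots are the complex-conjugate pair λ ≈ -1.6907 ± 3.7096i. Their product equals the constant term, so |λ|^2 ≈ 16.6198 and |λ| ≈ 4.0767.
Thus the eigenvalues (to 4 decimals) are -6.6186 (modulus 6.6186); -1.6907 ± 3.7096i (modulus 4.0767). The spectral radius is the largest modulus: r(A) ≈ 6.6186. (Cross-check: r(A) ≤ ||A||_2 ≈ 7.0325; equality holds whenever A is normal, though it can also hold for some non-normal A.)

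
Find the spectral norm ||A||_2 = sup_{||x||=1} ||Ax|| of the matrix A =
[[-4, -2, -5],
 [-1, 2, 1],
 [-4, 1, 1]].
||A||_2 ≈ 6.9221 (= sqrt(largest eigenvalue of A^T A))

||A||_2 = sigma_max(A) = sqrt(lambda_max(A^T A)). Form the symmetric matrix M = A^T A =
[[33, 2, 15],
 [2, 9, 13],
 [15, 13, 27]].
Its characteristic polynomial (trace, sum of principal 2x2 minors, determinant of M give the coefficients) is
  p(λ) = det(λ I - M) = λ^3 - 69λ^2 + 1033λ - 1089.
No integer candidate from the rational root theorem (±divisors of 1089) is a root, so the roots are irrational. The cubic discriminant is Δ = 605365664 > 0, so there are three distinct real roots. p(1) = -124 and p(2) = 709 have opposite signs, so a root lies in (1, 2); Newton's method refines it to λ ≈ 1.1395. p(19) = 488 and p(20) = -29 have opposite signs, so a root lies in (19, 20); Newton's method refines it to λ ≈ 19.9449. p(47) = -1136 and p(48) = 111 have opposite signs, so a root lies in (47, 48); Newton's method refines it to λ ≈ 47.9156. Check (Vieta): the three roots sum to 69, matching tr M = 69.
So the eigenvalues of A^T A are ≈ 1.1395, 19.9449, 47.9156 (all ≥ 0, as they must be for A^T A). The largest is λ_max ≈ 47.9156, hence ||A||_2 = sqrt(λ_max) ≈ 6.9221.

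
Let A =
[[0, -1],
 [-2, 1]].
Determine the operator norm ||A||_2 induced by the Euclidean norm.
||A||_2 = sqrt((6 + sqrt(20))/2) ≈ 2.2882 (= sqrt(largest eigenvalue of A^T A))

||A||_2 = sigma_max(A) = sqrt(lambda_max(A^T A)). Form the symmetric matrix M = A^T A =
[[4, -2],
 [-2, 2]].
Its characteristic polynomial (trace, determinant of M give the coefficients) is
  p(λ) = det(λ I - M) = λ^2 - 6λ + 4.
For λ^2 - 6λ + 4 the discriminant is 20. It is nonnegative but not a perfect square, so the roots are real and irrational: λ = (6 ± sqrt(20))/2 ≈ 5.2361, 0.7639.
So the eigenvalues of A^T A are ≈ 0.7639, 5.2361 (all ≥ 0, as they must be for A^T A). The largest is λ_max = (6 + sqrt(20))/2 ≈ 5.2361, hence ||A||_2 = sqrt(λ_max) = sqrt((6 + sqrt(20))/2) ≈ 2.2882.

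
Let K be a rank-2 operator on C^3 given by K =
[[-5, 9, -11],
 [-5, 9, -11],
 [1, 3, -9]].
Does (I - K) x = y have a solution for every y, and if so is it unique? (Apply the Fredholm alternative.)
(I - K) is invertible (det(I - K) = 14 ≠ 0), so for every y in C^3 the equation (I - K) x = y has a unique solution.

K has rank 2 and factors as K = U V^T = u1 v1^T + u2 v2^T with u1 = (-1, -1, -3), v1 = (-1, 0, 2), u2 = (3, 3, 1), v2 = (-2, 3, -3) (multiplying out reproduces the displayed K). The nonzero eigenvalues of U V^T coincide with those of the 2 x 2 matrix G = V^T U = [[v1·u1, v1·u2], [v2·u1, v2·u2]] = [[-5, -1], [8, 0]], and by the Sylvester determinant identity det(I_3 - U V^T) = det(I_2 - V^T U) = det([[6, 1], [-8, 1]]) = (6)(1) - (1)(-8) = 14. (Direct check: I - K =
[[6, -9, 11],
 [5, -8, 11],
 [-1, -3, 10]]
has determinant 14.) The finite-dimensional Fredholm alternative says: either (I - K) is invertible, or ker(I - K) ≠ {0} and then range(I - K) = ker((I - K)^*)^⊥, with dim ker(I - K) = dim ker((I - K)^*). Since det(I - K) ≠ 0, 1 is not an eigenvalue of K and ker(I - K) = {0}, so we are in the first case: for every y there is a unique x = (I - K)^(-1) y. (Explicitly, by the Woodbury identity, (I - U V^T)^(-1) = I + U (I_2 - G)^(-1) V^T.)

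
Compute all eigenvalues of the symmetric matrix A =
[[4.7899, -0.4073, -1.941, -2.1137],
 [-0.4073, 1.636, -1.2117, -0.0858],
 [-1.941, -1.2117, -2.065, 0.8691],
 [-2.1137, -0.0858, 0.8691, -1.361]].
sigma(A) ≈ {-3, -2, 2, 6}

A is real symmetric, so its spectrum consists of real eigenvalues. Expanding the characteristic polynomial of the displayed matrix gives
  det(λ I - A) = p(λ) = λ^4 + (-3)λ^3 + (-22)λ^2 + (11.9981)λ + (72).
Solving p(λ) = 0 yields eigenvalues ≈ -3, -2, 2, 6. (A is shown rounded to 4 decimals, so these recover the underlying integer eigenvalues to within that precision.)
Verification: the trace of A = 3 equals the sum of eigenvalues 3, and det(A) ≈ 72.0003 matches the eigenvalue product 72.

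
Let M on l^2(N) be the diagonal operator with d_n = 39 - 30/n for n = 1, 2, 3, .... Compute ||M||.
||M|| = 39

For a diagonal operator on l^2 with entries d_n, ||M|| = sup_n |d_n|. Here d_1 = 9, d_2 = 24, ..., and d_n = 39 - 30/n increases monotonically toward 39. All terms lie in [9, 39), so |d_n| = d_n and the supremum is the limit 39, which is not attained by any individual d_n. Hence ||M|| = 39.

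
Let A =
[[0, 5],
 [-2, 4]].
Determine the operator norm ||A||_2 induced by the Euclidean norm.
||A||_2 = sqrt((45 + sqrt(1625))/2) ≈ 6.5311 (= sqrt(largest eigenvalue of A^T A))

||A||_2 = sigma_max(A) = sqrt(lambda_max(A^T A)). Form the symmetric matrix M = A^T A =
[[4, -8],
 [-8, 41]].
Its characteristic polynomial (trace, determinant of M give the coefficients) is
  p(λ) = det(λ I - M) = λ^2 - 45λ + 100.
For λ^2 - 45λ + 100 the discriminant is 1625. It is nonnegative but not a perfect square, so the roots are real and irrational: λ = (45 ± sqrt(1625))/2 ≈ 42.6556, 2.3444.
So the eigenvalues of A^T A are ≈ 2.3444, 42.6556 (all ≥ 0, as they must be for A^T A). The largest is λ_max = (45 + sqrt(1625))/2 ≈ 42.6556, hence ||A||_2 = sqrt(λ_max) = sqrt((45 + sqrt(1625))/2) ≈ 6.5311.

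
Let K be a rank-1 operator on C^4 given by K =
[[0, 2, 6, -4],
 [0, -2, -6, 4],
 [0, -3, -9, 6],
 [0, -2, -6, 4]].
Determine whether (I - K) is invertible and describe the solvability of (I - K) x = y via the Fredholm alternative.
(I - K) is invertible (det(I - K) = 8 ≠ 0), so for every y in C^4 the equation (I - K) x = y has a unique solution.

K has rank 1, so it is an outer product K = u v^T: every row of K is a multiple of one row vector. Reading off the entries, u = (-2, 2, 3, 2) and v = (0, -1, -3, 2) (row i of K equals u_i·v^T). A rank-one matrix u v^T satisfies K u = u (v·u) and kills the (3)-dimensional subspace v^⊥, so its characteristic polynomial is lambda^3 (lambda - v·u) with v·u = tr K = -7. Hence the eigenvalues of I - K are 1 (multiplicity 3) and 1 - (-7) = 8, so det(I - K) = 8. (Direct check: I - K =
[[1, -2, -6, 4],
 [0, 3, 6, -4],
 [0, 3, 10, -6],
 [0, 2, 6, -3]]
has determinant 8.) The finite-dimensional Fredholm alternative says: either (I - K) is invertible, or ker(I - K) ≠ {0} and then range(I - K) = ker((I - K)^*)^⊥, with dim ker(I - K) = dim ker((I - K)^*). Since det(I - K) ≠ 0, 1 is not an eigenvalue of K and ker(I - K) = {0}, so we are in the first case: for every y there is a unique x = (I - K)^(-1) y. Explicitly, by the Sherman–Morrison formula, (I - u v^T)^(-1) = I + u v^T/(1 - v·u), i.e. (I - K)^(-1) = I + K/(8).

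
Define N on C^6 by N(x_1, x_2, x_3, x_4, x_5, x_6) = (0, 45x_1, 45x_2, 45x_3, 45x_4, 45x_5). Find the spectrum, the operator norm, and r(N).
sigma(N) = {0}; ||N|| = 45; r(N) = 0. (N is nilpotent with N^6 = 0.)

On C^6, N is a strictly lower-triangular matrix with 45 on the subdiagonal and zeros elsewhere, so its characteristic polynomial is lambda^6 and every eigenvalue is 0: sigma(N) = {0}. For the operator norm, N e_i = 45e_{i+1} for i = 1, ..., 5 and N e_6 = 0, so the singular values of N are 45 (with multiplicity 5) and 0; hence ||N|| = 45. The spectral radius r(N) = max|lambda| = 0. Note ||N|| > r(N) — characteristic of non-normal nilpotent operators. Indeed N^6 = 0.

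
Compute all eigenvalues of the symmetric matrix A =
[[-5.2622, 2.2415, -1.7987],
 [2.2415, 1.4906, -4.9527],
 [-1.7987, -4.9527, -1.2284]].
sigma(A) ≈ {-6, -5, 6}

A is real symmetric, so its spectrum consists of real eigenvalues. Expanding the characteristic polynomial of the displayed matrix gives
  det(λ I - A) = p(λ) = λ^3 + (5)λ^2 + (-36)λ + (-179.9989).
Solving p(λ) = 0 yields eigenvalues ≈ -6, -5, 6. (A is shown rounded to 4 decimals, so these recover the underlying integer eigenvalues to within that precision.)
Verification: the trace of A = -5 equals the sum of eigenvalues -5, and det(A) ≈ 179.9989 matches the eigenvalue product 180.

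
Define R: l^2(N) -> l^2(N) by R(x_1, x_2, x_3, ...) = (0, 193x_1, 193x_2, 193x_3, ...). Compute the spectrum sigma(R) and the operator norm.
sigma(R) = closed disk {z in C : |z| ≤ 193}; ||R|| = 193

Note R = 193·U where U is the unit right shift (U x)_k = x_{k-1} (with x_0 := 0); so ||R|| = 193||U|| and sigma(R) = 193·sigma(U). ||R x||^2 = sum_{k≥1} |193x_k|^2 = 37249||x||^2, so ||R|| = 193 and sigma(R) ⊂ {|z| ≤ 193}. For any |lambda| < 193, the equation (R - lambda I) x = 0 forces x_1 = 0, then 193x_k = lambda x_{k+1} ⇒ x = 0, so R has no eigenvalues. But (R - lambda I) is not surjective for |lambda| < 193: solving (R - lambda I) x = e_1 would require x_n proportional to (lambda/193)^(-n), which is not in l^2. So every |lambda| < 193 lies in the residual spectrum. The boundary |lambda| = 193 is in the approximate point spectrum (the spectrum is closed). Hence sigma(R) is the closed disk of radius 193.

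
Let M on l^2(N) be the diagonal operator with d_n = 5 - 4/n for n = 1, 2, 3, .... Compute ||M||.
||M|| = 5

For a diagonal operator on l^2 with entries d_n, ||M|| = sup_n |d_n|. Here d_1 = 1, d_2 = 3, ..., and d_n = 5 - 4/n increases monotonically toward 5. All terms lie in [1, 5), so |d_n| = d_n and the supremum is the limit 5, which is not attained by any individual d_n. Hence ||M|| = 5.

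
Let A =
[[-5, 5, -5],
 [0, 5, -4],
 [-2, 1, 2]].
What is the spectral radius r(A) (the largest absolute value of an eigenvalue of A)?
r(A) = (3 + sqrt(73))/2 ≈ 5.772

The eigenvalues of A are the roots of its characteristic polynomial. With M = A (coefficients from the trace, the sum of principal 2x2 minors, and det A):
  p(λ) = det(λ I - M) = λ^3 - 2λ^2 - 31λ + 80.
By the rational root theorem any rational root is an integer divisor of 80. Testing λ = 5: p(5) = 125 - 50 - 155 + 80 = 0, so λ = 5 is a root. Dividing out (λ - 5) leaves p(λ) = (λ - 5)(λ^2 + 3λ - 16). For λ^2 + 3λ - 16 the discriminant is 73. It is nonnegative but not a perfect square, so the roots are real and irrational: λ = (-3 ± sqrt(73))/2 ≈ 2.772, -5.772.
Thus the eigenvalues (to 4 decimals) are 2.772 (modulus 2.772); -5.772 (modulus 5.772); 5 (modulus 5). The spectral radius is the largest modulus: r(A) = (3 + sqrt(73))/2 ≈ 5.772. (Cross-check: r(A) ≤ ||A||_2 ≈ 10.3036; equality holds whenever A is normal, though it can also hold for some non-normal A.)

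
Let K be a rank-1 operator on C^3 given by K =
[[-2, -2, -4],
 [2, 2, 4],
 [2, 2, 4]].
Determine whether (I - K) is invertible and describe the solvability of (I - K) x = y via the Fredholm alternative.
(I - K) is invertible (det(I - K) = -3 ≠ 0), so for every y in C^3 the equation (I - K) x = y has a unique solution.

K has rank 1, so it is an outer product K = u v^T: every row of K is a multiple of one row vector. Reading off the entries, u = (2, -2, -2) and v = (-1, -1, -2) (row i of K equals u_i·v^T). A rank-one matrix u v^T satisfies K u = u (v·u) and kills the (2)-dimensional subspace v^⊥, so its characteristic polynomial is lambda^2 (lambda - v·u) with v·u = tr K = 4. Hence the eigenvalues of I - K are 1 (multiplicity 2) and 1 - (4) = -3, so det(I - K) = -3. (Direct check: I - K =
[[3, 2, 4],
 [-2, -1, -4],
 [-2, -2, -3]]
has determinant -3.) The finite-dimensional Fredholm alternative says: either (I - K) is invertible, or ker(I - K) ≠ {0} and then range(I - K) = ker((I - K)^*)^⊥, with dim ker(I - K) = dim ker((I - K)^*). Since det(I - K) ≠ 0, 1 is not an eigenvalue of K and ker(I - K) = {0}, so we are in the first case: for every y there is a unique x = (I - K)^(-1) y. Explicitly, by the Sherman–Morrison formula, (I - u v^T)^(-1) = I + u v^T/(1 - v·u), i.e. (I - K)^(-1) = I + K/(-3).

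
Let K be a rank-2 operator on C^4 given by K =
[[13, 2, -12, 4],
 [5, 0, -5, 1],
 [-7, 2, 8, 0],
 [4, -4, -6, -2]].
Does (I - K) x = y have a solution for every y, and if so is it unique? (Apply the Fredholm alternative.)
(I - K) is invertible (det(I - K) = -52 ≠ 0), so for every y in C^4 the equation (I - K) x = y has a unique solution.

K has rank 2 and factors as K = U V^T = u1 v1^T + u2 v2^T with u1 = (-3, -1, 1, 0), v1 = (-3, -2, 2, -2), u2 = (2, 1, -2, 2), v2 = (2, -2, -3, -1) (multiplying out reproduces the displayed K). The nonzero eigenvalues of U V^T coincide with those of the 2 x 2 matrix G = V^T U = [[v1·u1, v1·u2], [v2·u1, v2·u2]] = [[13, -16], [-7, 6]], and by the Sylvester determinant identity det(I_4 - U V^T) = det(I_2 - V^T U) = det([[-12, 16], [7, -5]]) = (-12)(-5) - (16)(7) = -52. (Direct check: I - K =
[[-12, -2, 12, -4],
 [-5, 1, 5, -1],
 [7, -2, -7, 0],
 [-4, 4, 6, 3]]
has determinant -52.) The finite-dimensional Fredholm alternative says: either (I - K) is invertible, or ker(I - K) ≠ {0} and then range(I - K) = ker((I - K)^*)^⊥, with dim ker(I - K) = dim ker((I - K)^*). Since det(I - K) ≠ 0, 1 is not an eigenvalue of K and ker(I - K) = {0}, so we are in the first case: for every y there is a unique x = (I - K)^(-1) y. (Explicitly, by the Woodbury identity, (I - U V^T)^(-1) = I + U (I_2 - G)^(-1) V^T.)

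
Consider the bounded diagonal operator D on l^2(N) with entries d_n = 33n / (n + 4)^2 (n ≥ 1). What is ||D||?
||D|| = 33/16 (attained at n = 4)

For D diagonal, ||D|| = sup_n |d_n|. Treat f(x) = 33x / (x + 4)^2 for real x > 0. By the quotient rule, f'(x) = 33(4 - x)/(x + 4)^3, which is positive for x < 4 and negative for x > 4. So f has a unique maximum at x = 4, and since 4 is a positive integer, the supremum over n ≥ 1 is attained at n = 4: d_4 = 33·4/(4 + 4)^2 = 33·4/64 = 33/16. Hence ||D|| = 33/16.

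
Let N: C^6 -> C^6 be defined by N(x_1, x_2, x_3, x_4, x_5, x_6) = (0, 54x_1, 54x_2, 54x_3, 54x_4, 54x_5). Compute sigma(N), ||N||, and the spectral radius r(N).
sigma(N) = {0}; ||N|| = 54; r(N) = 0. (N is nilpotent with N^6 = 0.)

On C^6, N is a strictly lower-triangular matrix with 54 on the subdiagonal and zeros elsewhere, so its characteristic polynomial is lambda^6 and every eigenvalue is 0: sigma(N) = {0}. For the operator norm, N e_i = 54e_{i+1} for i = 1, ..., 5 and N e_6 = 0, so the singular values of N are 54 (with multiplicity 5) and 0; hence ||N|| = 54. The spectral radius r(N) = max|lambda| = 0. Note ||N|| > r(N) — characteristic of non-normal nilpotent operators. Indeed N^6 = 0.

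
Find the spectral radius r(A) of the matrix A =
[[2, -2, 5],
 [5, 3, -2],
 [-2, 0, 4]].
r(A) ≈ 5.2626

The eigenvalues of A are the roots of its characteristic polynomial. With M = A (coefficients from the trace, the sum of principal 2x2 minors, and det A):
  p(λ) = det(λ I - M) = λ^3 - 9λ^2 + 46λ - 86.
No integer candidate from the rational root theorem (±divisors of 86) is a root, so the roots are irrational. The cubic discriminant is Δ = -27544 < 0, so there is one real root and a complex-conjugate pair. p(3) = -2 and p(4) = 18 have opposite signs, so a root lies in (3, 4); Newton's method refines it to λ ≈ 3.1052. Dividing out (λ - (3.1052)) leaves approximately λ^2 - 5.8948λ + 27.6955. For λ^2 - 5.8948λ + 27.6955 the discriminant is -76.0332. It is negative, so the remaining roots are the complex-conjugate pair λ ≈ 2.9474 ± 4.3599i. Their product equals the constant term, so |λ|^2 ≈ 27.6955 and |λ| ≈ 5.2626.
Thus the eigenvalues (to 4 decimals) are 3.1052 (modulus 3.1052); 2.9474 ± 4.3599i (modulus 5.2626). The spectral radius is the largest modulus: r(A) ≈ 5.2626. (Cross-check: r(A) ≤ ||A||_2 ≈ 7.575; equality holds whenever A is normal, though it can also hold for some non-normal A.)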